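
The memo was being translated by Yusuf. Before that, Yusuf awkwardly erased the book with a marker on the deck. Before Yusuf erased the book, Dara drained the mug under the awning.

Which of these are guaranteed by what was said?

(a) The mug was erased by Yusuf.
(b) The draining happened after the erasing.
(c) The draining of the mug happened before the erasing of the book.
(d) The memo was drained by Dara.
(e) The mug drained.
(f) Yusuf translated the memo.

(a) Not entailed — Yusuf erased the book, not the mug; the mug belongs to the draining event.
(b) Not entailed — the narrative places the draining before the erasing, not after.
(c) Entailed — the narrative places the draining before the erasing.
(d) Not entailed — Dara drained the mug, not the memo; the memo belongs to the translating event.
(e) Entailed — 'Dara drained the mug' is causative; it entails the inchoative 'the mug drained'.
(f) Not entailed — 'was translating' is progressive on an accomplishment; it does not entail the completed 'translated'.

(c), (e)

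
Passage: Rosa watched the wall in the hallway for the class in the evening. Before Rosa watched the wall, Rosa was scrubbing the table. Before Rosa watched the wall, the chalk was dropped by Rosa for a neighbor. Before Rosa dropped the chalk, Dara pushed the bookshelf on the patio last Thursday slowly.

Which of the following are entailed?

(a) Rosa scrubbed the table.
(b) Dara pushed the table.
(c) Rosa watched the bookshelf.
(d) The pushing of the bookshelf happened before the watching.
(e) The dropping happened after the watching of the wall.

(a) Entailed — 'scrub' is an activity; 'was scrubbing' entails that some scrubbing happened, so 'scrubbed' holds.
(b) Not entailed — Dara pushed the bookshelf, not the table; the table belongs to the scrubbing event.
(c) Not entailed — Rosa watched the wall, not the bookshelf; the bookshelf belongs to the pushing event.
(d) Entailed — the narrative places the pushing before the watching.
(e) Not entailed — the narrative places the dropping before the watching, not after.

(a), (d)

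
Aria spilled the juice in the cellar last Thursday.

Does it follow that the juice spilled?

yes

'Aria spilled the juice' is the causative; it entails the inchoative 'the juice spilled'.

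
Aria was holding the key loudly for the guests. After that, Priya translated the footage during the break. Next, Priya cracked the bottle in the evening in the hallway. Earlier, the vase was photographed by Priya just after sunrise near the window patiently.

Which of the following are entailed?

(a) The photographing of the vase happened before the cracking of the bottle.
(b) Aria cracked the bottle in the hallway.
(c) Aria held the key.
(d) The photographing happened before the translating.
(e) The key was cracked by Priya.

(a) Entailed — the narrative places the photographing before the cracking.
(b) Not entailed — the passage has Priya cracking the bottle, not Aria.
(c) Entailed — 'hold' is an activity; 'was holding' entails that some holding happened, so 'held' holds.
(d) Not entailed — the narrative doesn't order the photographing relative to the translating.
(e) Not entailed — Priya cracked the bottle, not the key; the key belongs to the holding event.

(a), (c)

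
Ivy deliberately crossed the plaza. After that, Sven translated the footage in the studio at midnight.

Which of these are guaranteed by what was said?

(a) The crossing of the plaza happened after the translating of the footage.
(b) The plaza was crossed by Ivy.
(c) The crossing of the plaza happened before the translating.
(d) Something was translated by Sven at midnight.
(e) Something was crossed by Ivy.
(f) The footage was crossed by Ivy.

(a) Not entailed — the narrative places the crossing before the translating, not after.
(b) Entailed — the original entails any weakening of itself; this just drops 'deliberately'.
(c) Entailed — the narrative places the crossing before the translating.
(d) Entailed — every conjunct here is already in the original translating event.
(e) Entailed — dropping 'deliberately' and generalizing the patient leaves a sub-description the original still satisfies.
(f) Not entailed — Ivy crossed the plaza, not the footage; the footage belongs to the translating event.

(b), (c), (d), (e)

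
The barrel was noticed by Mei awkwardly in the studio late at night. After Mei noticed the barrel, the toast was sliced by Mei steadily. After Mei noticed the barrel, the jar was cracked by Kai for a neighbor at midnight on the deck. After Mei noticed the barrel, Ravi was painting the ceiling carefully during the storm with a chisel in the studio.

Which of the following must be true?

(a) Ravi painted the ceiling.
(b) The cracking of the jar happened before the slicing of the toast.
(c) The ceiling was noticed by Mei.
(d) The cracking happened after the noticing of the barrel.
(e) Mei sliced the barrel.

(d)

(a) Not entailed — 'was painting' is progressive on an accomplishment; it does not entail the completed 'painted'.
(b) Not entailed — the narrative doesn't order the cracking relative to the slicing.
(c) Not entailed — Mei noticed the barrel, not the ceiling; the ceiling belongs to the painting event.
(d) Entailed — the narrative places the noticing before the cracking.
(e) Not entailed — Mei sliced the toast, not the barrel; the barrel belongs to the noticing event.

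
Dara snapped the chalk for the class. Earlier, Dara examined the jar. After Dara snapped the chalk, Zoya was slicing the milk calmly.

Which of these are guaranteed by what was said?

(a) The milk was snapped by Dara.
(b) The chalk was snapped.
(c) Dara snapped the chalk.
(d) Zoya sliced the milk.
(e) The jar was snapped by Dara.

(b), (c)

(a) Not entailed — Dara snapped the chalk, not the milk; the milk belongs to the slicing event.
(b) Entailed — every conjunct here is already in the original snapping event.
(c) Entailed — dropping 'for the class' leaves a sub-description the original still satisfies.
(d) Not entailed — 'was slicing' is progressive on an accomplishment; it does not entail the completed 'sliced'.
(e) Not entailed — Dara snapped the chalk, not the jar; the jar belongs to the examining event.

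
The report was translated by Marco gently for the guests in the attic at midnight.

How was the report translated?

'gently' marks the manner of the translating event.

gently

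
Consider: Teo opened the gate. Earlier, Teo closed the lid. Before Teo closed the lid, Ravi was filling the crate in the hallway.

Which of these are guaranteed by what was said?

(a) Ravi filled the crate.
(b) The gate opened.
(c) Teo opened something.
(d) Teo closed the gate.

(b), (c)

(a) Not entailed — 'was filling' is progressive on an accomplishment; it does not entail the completed 'filled'.
(b) Entailed — 'Teo opened the gate' is causative; it entails the inchoative 'the gate opened'.
(c) Entailed — generalizing the patient leaves a sub-description the original still satisfies.
(d) Not entailed — Teo closed the lid, not the gate; the gate belongs to the opening event.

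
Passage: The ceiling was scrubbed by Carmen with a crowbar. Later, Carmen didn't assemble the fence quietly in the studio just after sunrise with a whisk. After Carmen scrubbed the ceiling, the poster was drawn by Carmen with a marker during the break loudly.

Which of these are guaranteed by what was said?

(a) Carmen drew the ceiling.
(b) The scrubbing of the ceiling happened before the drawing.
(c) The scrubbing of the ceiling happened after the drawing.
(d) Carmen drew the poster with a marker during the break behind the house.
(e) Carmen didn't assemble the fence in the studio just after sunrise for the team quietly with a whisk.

(a) Not entailed — Carmen drew the poster, not the ceiling; the ceiling belongs to the scrubbing event.
(b) Entailed — the narrative places the scrubbing before the drawing.
(c) Not entailed — the narrative places the scrubbing before the drawing, not after.
(d) Not entailed — 'behind the house' adds information not in the original event.
(e) Entailed — under negation, adding a further restriction is entailed: if no such assembling event occurred, none occurred for the team either.

(b), (e)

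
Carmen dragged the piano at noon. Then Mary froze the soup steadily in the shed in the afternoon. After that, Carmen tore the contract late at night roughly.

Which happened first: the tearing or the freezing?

the freezing

The connectives place the freezing before the tearing.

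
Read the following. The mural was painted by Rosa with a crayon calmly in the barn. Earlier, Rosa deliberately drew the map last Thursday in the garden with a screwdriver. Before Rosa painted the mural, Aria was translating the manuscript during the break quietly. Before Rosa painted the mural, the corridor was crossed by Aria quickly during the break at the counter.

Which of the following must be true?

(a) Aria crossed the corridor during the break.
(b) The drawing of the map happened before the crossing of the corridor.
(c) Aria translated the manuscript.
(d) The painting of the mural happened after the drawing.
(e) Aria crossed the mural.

(a), (d)

(a) Entailed — every conjunct here is already in the original crossing event.
(b) Not entailed — the narrative doesn't order the drawing relative to the crossing.
(c) Not entailed — 'was translating' is progressive on an accomplishment; it does not entail the completed 'translated'.
(d) Entailed — the narrative places the drawing before the painting.
(e) Not entailed — Aria crossed the corridor, not the mural; the mural belongs to the painting event.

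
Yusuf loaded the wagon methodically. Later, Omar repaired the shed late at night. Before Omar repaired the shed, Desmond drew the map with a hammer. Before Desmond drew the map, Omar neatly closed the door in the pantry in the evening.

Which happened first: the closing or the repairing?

the closing

The connectives place the closing before the repairing.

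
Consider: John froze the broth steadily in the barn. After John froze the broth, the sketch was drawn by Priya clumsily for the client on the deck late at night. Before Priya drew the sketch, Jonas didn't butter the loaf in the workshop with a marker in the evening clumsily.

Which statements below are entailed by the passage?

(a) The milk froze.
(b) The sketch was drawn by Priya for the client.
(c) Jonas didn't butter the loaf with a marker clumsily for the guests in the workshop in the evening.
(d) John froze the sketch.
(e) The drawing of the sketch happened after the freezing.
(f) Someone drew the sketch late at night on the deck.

(b), (c), (e), (f)

(a) Not entailed — the broth is what froze, not the milk.
(b) Entailed — dropping 'on the deck', 'late at night', 'clumsily' leaves a sub-description the original still satisfies.
(c) Entailed — under negation, adding a further restriction is entailed: if no such buttering event occurred, none occurred for the guests either.
(d) Not entailed — John froze the broth, not the sketch; the sketch belongs to the drawing event.
(e) Entailed — the narrative places the freezing before the drawing.
(f) Entailed — the original entails any weakening of itself; this just drops 'for the client', 'clumsily' and generalizes the agent.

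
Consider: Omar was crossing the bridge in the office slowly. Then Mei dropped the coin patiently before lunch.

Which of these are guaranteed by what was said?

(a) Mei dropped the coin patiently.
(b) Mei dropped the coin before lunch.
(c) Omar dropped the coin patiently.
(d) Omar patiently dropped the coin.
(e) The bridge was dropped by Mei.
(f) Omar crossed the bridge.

(a) Entailed — dropping 'before lunch' leaves a sub-description the original still satisfies.
(b) Entailed — dropping 'patiently' leaves a sub-description the original still satisfies.
(c) Not entailed — the passage has Mei dropping the coin, not Omar.
(d) Not entailed — the passage has Mei dropping the coin, not Omar.
(e) Not entailed — Mei dropped the coin, not the bridge; the bridge belongs to the crossing event.
(f) Not entailed — 'was crossing' is progressive on an accomplishment; it does not entail the completed 'crossed'.

(a), (b)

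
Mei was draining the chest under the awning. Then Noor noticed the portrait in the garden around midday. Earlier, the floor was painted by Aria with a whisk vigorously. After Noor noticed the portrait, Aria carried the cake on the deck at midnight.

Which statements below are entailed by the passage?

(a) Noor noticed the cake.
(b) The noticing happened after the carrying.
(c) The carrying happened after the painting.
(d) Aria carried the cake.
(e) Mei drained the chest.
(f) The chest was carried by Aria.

(a) Not entailed — Noor noticed the portrait, not the cake; the cake belongs to the carrying event.
(b) Not entailed — the narrative places the noticing before the carrying, not after.
(c) Entailed — the narrative places the painting before the carrying.
(d) Entailed — the original entails any weakening of itself; this just drops 'at midnight', 'on the deck'.
(e) Not entailed — 'was draining' is progressive on an accomplishment; it does not entail the completed 'drained'.
(f) Not entailed — Aria carried the cake, not the chest; the chest belongs to the draining event.

(c), (d)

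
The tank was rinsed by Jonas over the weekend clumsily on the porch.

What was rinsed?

the tank

'the tank' marks the patient of the rinsing event.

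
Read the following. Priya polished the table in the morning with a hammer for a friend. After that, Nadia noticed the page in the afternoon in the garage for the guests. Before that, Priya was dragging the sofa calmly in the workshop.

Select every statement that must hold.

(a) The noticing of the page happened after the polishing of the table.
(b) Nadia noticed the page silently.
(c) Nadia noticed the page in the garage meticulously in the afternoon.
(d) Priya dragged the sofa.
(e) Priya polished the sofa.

(a), (d)

(a) Entailed — the narrative places the polishing before the noticing.
(b) Not entailed — 'silently' adds information not in the original event.
(c) Not entailed — 'meticulously' adds information not in the original event.
(d) Entailed — 'drag' is an activity; 'was dragging' entails that some dragging happened, so 'dragged' holds.
(e) Not entailed — Priya polished the table, not the sofa; the sofa belongs to the dragging event.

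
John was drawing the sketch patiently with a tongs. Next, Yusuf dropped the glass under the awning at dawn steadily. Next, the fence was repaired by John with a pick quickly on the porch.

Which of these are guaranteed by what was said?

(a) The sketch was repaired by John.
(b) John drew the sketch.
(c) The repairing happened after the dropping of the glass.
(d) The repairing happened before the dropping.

(c)

(a) Not entailed — John repaired the fence, not the sketch; the sketch belongs to the drawing event.
(b) Not entailed — 'was drawing' is progressive on an accomplishment; it does not entail the completed 'drew'.
(c) Entailed — the narrative places the dropping before the repairing.
(d) Not entailed — the narrative places the dropping before the repairing, not after.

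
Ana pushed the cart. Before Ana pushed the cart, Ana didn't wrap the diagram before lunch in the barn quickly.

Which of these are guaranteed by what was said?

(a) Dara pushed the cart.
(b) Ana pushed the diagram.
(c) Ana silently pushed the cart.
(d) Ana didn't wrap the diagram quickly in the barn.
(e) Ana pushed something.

(a) Not entailed — the passage has Ana pushing the cart, not Dara.
(b) Not entailed — Ana pushed the cart, not the diagram; the diagram belongs to the wrapping event.
(c) Not entailed — 'silently' adds information not in the original event.
(d) Not entailed — dropping 'before lunch' under negation is not valid — the original leaves open that Ana wrapped the diagram some other way.
(e) Entailed — the original entails any weakening of itself; this just generalizes the patient.

(e)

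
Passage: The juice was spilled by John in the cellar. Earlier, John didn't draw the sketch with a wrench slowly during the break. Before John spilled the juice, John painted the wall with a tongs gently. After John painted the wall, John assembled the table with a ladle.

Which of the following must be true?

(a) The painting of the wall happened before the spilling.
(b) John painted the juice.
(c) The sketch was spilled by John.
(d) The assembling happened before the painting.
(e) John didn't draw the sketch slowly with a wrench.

(a)

(a) Entailed — the narrative places the painting before the spilling.
(b) Not entailed — John painted the wall, not the juice; the juice belongs to the spilling event.
(c) Not entailed — John spilled the juice, not the sketch; the sketch belongs to the drawing event.
(d) Not entailed — the narrative places the painting before the assembling, not after.
(e) Not entailed — dropping 'during the break' under negation is not valid — the original leaves open that John drew the sketch some other way.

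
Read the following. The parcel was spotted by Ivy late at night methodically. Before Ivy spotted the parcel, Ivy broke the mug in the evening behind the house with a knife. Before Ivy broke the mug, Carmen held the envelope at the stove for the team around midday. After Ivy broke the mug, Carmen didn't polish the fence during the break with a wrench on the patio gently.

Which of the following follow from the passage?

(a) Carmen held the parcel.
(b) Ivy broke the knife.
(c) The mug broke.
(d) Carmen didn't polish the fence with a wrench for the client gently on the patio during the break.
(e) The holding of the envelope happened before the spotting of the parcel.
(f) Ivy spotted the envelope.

(c), (d), (e)

(a) Not entailed — Carmen held the envelope, not the parcel; the parcel belongs to the spotting event.
(b) Not entailed — the knife is the instrument, not what was broken.
(c) Entailed — 'Ivy broke the mug' is causative; it entails the inchoative 'the mug broke'.
(d) Entailed — under negation, adding a further restriction is entailed: if no such polishing event occurred, none occurred for the client either.
(e) Entailed — the narrative places the holding before the spotting.
(f) Not entailed — Ivy spotted the parcel, not the envelope; the envelope belongs to the holding event.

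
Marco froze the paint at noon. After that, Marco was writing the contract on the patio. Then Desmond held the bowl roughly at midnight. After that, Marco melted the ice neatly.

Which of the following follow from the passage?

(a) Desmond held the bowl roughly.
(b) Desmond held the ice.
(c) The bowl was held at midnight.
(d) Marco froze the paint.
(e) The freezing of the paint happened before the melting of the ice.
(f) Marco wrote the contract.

(a), (c), (d), (e)

(a) Entailed — the original entails any weakening of itself; this just drops 'at midnight'.
(b) Not entailed — Desmond held the bowl, not the ice; the ice belongs to the melting event.
(c) Entailed — the original entails any weakening of itself; this just drops 'roughly' and generalizes the agent.
(d) Entailed — this follows by dropping conjuncts from the freezing event's description.
(e) Entailed — the narrative places the freezing before the melting.
(f) Not entailed — 'was writing' is progressive on an accomplishment; it does not entail the completed 'wrote'.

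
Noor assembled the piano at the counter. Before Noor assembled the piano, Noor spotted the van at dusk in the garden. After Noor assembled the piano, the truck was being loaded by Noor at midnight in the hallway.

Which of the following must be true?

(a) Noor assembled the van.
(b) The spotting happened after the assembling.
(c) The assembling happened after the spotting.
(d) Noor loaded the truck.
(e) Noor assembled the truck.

(a) Not entailed — Noor assembled the piano, not the van; the van belongs to the spotting event.
(b) Not entailed — the narrative places the spotting before the assembling, not after.
(c) Entailed — the narrative places the spotting before the assembling.
(d) Not entailed — 'was loading' is progressive on an accomplishment; it does not entail the completed 'loaded'.
(e) Not entailed — Noor assembled the piano, not the truck; the truck belongs to the loading event.

(c)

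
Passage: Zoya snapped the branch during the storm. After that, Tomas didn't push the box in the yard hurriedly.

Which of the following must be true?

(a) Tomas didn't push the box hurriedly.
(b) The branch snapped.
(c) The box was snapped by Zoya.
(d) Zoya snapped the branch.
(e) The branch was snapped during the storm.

(a) Not entailed — dropping 'in the yard' under negation is not valid — the original leaves open that Tomas pushed the box some other way.
(b) Entailed — 'Zoya snapped the branch' is causative; it entails the inchoative 'the branch snapped'.
(c) Not entailed — Zoya snapped the branch, not the box; the box belongs to the pushing event.
(d) Entailed — every conjunct here is already in the original snapping event.
(e) Entailed — the original entails any weakening of itself; this just generalizes the agent.

(b), (d), (e)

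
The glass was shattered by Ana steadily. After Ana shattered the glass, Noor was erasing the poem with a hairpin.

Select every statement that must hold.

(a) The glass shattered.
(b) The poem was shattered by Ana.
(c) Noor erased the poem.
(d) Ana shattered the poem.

(a)

(a) Entailed — 'Ana shattered the glass' is causative; it entails the inchoative 'the glass shattered'.
(b) Not entailed — Ana shattered the glass, not the poem; the poem belongs to the erasing event.
(c) Not entailed — 'was erasing' is progressive on an accomplishment; it does not entail the completed 'erased'.
(d) Not entailed — Ana shattered the glass, not the poem; the poem belongs to the erasing event.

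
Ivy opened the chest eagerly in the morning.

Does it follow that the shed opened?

no

Nothing is said about any shed; only the chest is affected.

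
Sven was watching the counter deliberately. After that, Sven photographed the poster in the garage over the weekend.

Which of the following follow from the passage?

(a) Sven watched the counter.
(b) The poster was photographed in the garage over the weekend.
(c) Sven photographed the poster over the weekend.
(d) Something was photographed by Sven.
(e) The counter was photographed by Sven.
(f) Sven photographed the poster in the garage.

(a) Entailed — 'watch' is an activity; 'was watching' entails that some watching happened, so 'watched' holds.
(b) Entailed — every conjunct here is already in the original photographing event.
(c) Entailed — dropping 'in the garage' leaves a sub-description the original still satisfies.
(d) Entailed — every conjunct here is already in the original photographing event.
(e) Not entailed — Sven photographed the poster, not the counter; the counter belongs to the watching event.
(f) Entailed — the original entails any weakening of itself; this just drops 'over the weekend'.

(a), (b), (c), (d), (f)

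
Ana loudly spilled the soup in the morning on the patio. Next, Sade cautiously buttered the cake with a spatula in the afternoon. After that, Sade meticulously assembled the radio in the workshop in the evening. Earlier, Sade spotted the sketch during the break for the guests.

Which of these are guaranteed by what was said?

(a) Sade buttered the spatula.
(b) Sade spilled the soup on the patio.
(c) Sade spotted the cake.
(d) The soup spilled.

(d)

(a) Not entailed — the spatula is the instrument, not what was buttered.
(b) Not entailed — the passage has Ana spilling the soup, not Sade.
(c) Not entailed — Sade spotted the sketch, not the cake; the cake belongs to the buttering event.
(d) Entailed — 'Ana spilled the soup' is causative; it entails the inchoative 'the soup spilled'.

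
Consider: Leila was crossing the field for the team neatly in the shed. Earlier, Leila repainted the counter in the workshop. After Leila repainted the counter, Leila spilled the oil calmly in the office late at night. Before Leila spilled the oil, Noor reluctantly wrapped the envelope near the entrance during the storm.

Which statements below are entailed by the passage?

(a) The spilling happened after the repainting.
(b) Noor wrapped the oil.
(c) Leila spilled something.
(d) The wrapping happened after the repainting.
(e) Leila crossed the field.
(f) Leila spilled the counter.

(a), (c)

(a) Entailed — the narrative places the repainting before the spilling.
(b) Not entailed — Noor wrapped the envelope, not the oil; the oil belongs to the spilling event.
(c) Entailed — this follows by dropping conjuncts from the spilling event's description.
(d) Not entailed — the narrative doesn't order the repainting relative to the wrapping.
(e) Not entailed — 'was crossing' is progressive on an accomplishment; it does not entail the completed 'crossed'.
(f) Not entailed — Leila spilled the oil, not the counter; the counter belongs to the repainting event.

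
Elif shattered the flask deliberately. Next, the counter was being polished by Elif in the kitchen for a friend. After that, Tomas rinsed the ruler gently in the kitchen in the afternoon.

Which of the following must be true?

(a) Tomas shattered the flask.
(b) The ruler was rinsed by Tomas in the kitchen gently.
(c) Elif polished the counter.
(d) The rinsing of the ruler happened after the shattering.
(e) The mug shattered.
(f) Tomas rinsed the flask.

(b), (c), (d)

(a) Not entailed — the passage has Elif shattering the flask, not Tomas.
(b) Entailed — dropping 'in the afternoon' leaves a sub-description the original still satisfies.
(c) Entailed — 'polish' is an activity; 'was polishing' entails that some polishing happened, so 'polished' holds.
(d) Entailed — the narrative places the shattering before the rinsing.
(e) Not entailed — the flask is what shattered, not the mug.
(f) Not entailed — Tomas rinsed the ruler, not the flask; the flask belongs to the shattering event.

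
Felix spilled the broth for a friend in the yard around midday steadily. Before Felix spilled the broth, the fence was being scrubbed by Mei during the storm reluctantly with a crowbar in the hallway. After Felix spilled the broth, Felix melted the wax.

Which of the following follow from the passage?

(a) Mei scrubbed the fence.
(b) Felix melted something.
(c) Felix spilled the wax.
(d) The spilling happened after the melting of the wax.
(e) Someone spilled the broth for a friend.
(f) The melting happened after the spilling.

(a) Entailed — 'scrub' is an activity; 'was scrubbing' entails that some scrubbing happened, so 'scrubbed' holds.
(b) Entailed — this follows by dropping conjuncts from the melting event's description.
(c) Not entailed — Felix spilled the broth, not the wax; the wax belongs to the melting event.
(d) Not entailed — the narrative places the spilling before the melting, not after.
(e) Entailed — dropping 'in the yard', 'around midday', 'steadily' and generalizing the agent leaves a sub-description the original still satisfies.
(f) Entailed — the narrative places the spilling before the melting.

(a), (b), (e), (f)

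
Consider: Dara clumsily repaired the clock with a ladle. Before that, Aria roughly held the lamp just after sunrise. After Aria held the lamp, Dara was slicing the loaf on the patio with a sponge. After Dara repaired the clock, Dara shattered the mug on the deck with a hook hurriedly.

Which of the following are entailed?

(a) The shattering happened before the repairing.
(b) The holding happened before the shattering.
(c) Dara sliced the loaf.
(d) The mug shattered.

(a) Not entailed — the narrative places the repairing before the shattering, not after.
(b) Entailed — the narrative places the holding before the shattering.
(c) Not entailed — 'was slicing' is progressive on an accomplishment; it does not entail the completed 'sliced'.
(d) Entailed — 'Dara shattered the mug' is causative; it entails the inchoative 'the mug shattered'.

(b), (d)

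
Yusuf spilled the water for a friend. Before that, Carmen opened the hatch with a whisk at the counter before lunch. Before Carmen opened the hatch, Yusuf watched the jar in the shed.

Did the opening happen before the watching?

no

The narrative orders the watching before the opening.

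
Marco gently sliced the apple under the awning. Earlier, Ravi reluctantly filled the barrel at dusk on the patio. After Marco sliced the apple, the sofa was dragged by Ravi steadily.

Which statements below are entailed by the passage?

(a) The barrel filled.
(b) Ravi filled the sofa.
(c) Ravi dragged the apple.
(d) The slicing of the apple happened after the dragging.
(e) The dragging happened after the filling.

(a), (e)

(a) Entailed — 'Ravi filled the barrel' is causative; it entails the inchoative 'the barrel filled'.
(b) Not entailed — Ravi filled the barrel, not the sofa; the sofa belongs to the dragging event.
(c) Not entailed — Ravi dragged the sofa, not the apple; the apple belongs to the slicing event.
(d) Not entailed — the narrative places the slicing before the dragging, not after.
(e) Entailed — the narrative places the filling before the dragging.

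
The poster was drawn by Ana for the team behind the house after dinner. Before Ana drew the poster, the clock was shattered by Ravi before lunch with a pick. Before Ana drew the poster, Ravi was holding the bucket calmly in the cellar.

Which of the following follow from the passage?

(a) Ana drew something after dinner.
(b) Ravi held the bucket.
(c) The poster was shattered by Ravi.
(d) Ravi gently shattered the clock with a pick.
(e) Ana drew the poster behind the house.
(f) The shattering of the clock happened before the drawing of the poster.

(a), (b), (e), (f)

(a) Entailed — this follows by dropping conjuncts from the drawing event's description.
(b) Entailed — 'hold' is an activity; 'was holding' entails that some holding happened, so 'held' holds.
(c) Not entailed — Ravi shattered the clock, not the poster; the poster belongs to the drawing event.
(d) Not entailed — 'gently' adds information not in the original event.
(e) Entailed — dropping 'for the team', 'after dinner' leaves a sub-description the original still satisfies.
(f) Entailed — the narrative places the shattering before the drawing.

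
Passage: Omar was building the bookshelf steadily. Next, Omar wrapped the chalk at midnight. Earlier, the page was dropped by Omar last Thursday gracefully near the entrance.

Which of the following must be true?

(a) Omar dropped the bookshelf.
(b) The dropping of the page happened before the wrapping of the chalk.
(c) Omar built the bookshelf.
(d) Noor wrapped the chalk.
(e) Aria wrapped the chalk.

(b)

(a) Not entailed — Omar dropped the page, not the bookshelf; the bookshelf belongs to the building event.
(b) Entailed — the narrative places the dropping before the wrapping.
(c) Not entailed — 'was building' is progressive on an accomplishment; it does not entail the completed 'built'.
(d) Not entailed — the passage has Omar wrapping the chalk, not Noor.
(e) Not entailed — the passage has Omar wrapping the chalk, not Aria.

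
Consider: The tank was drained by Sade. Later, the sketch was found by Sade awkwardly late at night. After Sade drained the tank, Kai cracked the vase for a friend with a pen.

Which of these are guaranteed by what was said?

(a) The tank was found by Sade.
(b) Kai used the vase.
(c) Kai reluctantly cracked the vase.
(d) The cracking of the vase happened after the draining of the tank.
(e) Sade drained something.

(d), (e)

(a) Not entailed — Sade found the sketch, not the tank; the tank belongs to the draining event.
(b) Not entailed — the vase is the patient, not an instrument — Kai used a pen.
(c) Not entailed — 'reluctantly' adds information not in the original event.
(d) Entailed — the narrative places the draining before the cracking.
(e) Entailed — generalizing the patient leaves a sub-description the original still satisfies.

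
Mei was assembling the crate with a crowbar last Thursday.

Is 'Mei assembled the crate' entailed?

'was assembling' is progressive; for an accomplishment like 'assemble the crate', it doesn't entail completion.

no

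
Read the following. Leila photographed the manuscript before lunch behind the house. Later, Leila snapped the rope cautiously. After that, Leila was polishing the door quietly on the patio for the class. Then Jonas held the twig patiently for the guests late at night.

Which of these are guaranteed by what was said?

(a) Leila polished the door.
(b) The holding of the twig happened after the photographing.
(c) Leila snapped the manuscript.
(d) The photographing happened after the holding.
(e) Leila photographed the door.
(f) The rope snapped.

(a) Entailed — 'polish' is an activity; 'was polishing' entails that some polishing happened, so 'polished' holds.
(b) Entailed — the narrative places the photographing before the holding.
(c) Not entailed — Leila snapped the rope, not the manuscript; the manuscript belongs to the photographing event.
(d) Not entailed — the narrative places the photographing before the holding, not after.
(e) Not entailed — Leila photographed the manuscript, not the door; the door belongs to the polishing event.
(f) Entailed — 'Leila snapped the rope' is causative; it entails the inchoative 'the rope snapped'.

(a), (b), (f)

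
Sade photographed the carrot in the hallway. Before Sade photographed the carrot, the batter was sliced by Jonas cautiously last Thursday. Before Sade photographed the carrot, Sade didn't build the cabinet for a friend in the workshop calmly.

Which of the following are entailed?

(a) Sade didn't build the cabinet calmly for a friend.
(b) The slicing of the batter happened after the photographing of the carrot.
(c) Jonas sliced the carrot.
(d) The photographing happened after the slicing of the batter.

(d)

(a) Not entailed — dropping 'in the workshop' under negation is not valid — the original leaves open that Sade built the cabinet some other way.
(b) Not entailed — the narrative places the slicing before the photographing, not after.
(c) Not entailed — Jonas sliced the batter, not the carrot; the carrot belongs to the photographing event.
(d) Entailed — the narrative places the slicing before the photographing.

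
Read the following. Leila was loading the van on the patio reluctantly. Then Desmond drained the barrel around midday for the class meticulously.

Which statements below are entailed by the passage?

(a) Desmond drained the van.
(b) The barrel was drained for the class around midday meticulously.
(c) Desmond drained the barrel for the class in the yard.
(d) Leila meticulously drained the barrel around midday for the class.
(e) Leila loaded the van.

(b)

(a) Not entailed — Desmond drained the barrel, not the van; the van belongs to the loading event.
(b) Entailed — generalizing the agent leaves a sub-description the original still satisfies.
(c) Not entailed — 'in the yard' adds information not in the original event.
(d) Not entailed — the passage has Desmond draining the barrel, not Leila.
(e) Not entailed — 'was loading' is progressive on an accomplishment; it does not entail the completed 'loaded'.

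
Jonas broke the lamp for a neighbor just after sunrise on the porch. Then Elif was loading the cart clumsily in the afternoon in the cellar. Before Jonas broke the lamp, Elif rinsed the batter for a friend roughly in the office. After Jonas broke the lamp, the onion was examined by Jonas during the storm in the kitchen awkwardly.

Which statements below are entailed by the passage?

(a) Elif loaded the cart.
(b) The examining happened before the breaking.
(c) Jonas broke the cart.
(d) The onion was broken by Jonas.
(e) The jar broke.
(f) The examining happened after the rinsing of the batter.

(f)

(a) Not entailed — 'was loading' is progressive on an accomplishment; it does not entail the completed 'loaded'.
(b) Not entailed — the narrative places the breaking before the examining, not after.
(c) Not entailed — Jonas broke the lamp, not the cart; the cart belongs to the loading event.
(d) Not entailed — Jonas broke the lamp, not the onion; the onion belongs to the examining event.
(e) Not entailed — the lamp is what broke, not the jar.
(f) Entailed — the narrative places the rinsing before the examining.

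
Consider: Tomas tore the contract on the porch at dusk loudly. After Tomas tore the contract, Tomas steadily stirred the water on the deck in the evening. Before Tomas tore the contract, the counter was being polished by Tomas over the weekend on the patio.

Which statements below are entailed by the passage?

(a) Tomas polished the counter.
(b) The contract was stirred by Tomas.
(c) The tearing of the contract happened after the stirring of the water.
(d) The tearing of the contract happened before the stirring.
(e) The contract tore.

(a) Entailed — 'polish' is an activity; 'was polishing' entails that some polishing happened, so 'polished' holds.
(b) Not entailed — Tomas stirred the water, not the contract; the contract belongs to the tearing event.
(c) Not entailed — the narrative places the tearing before the stirring, not after.
(d) Entailed — the narrative places the tearing before the stirring.
(e) Entailed — 'Tomas tore the contract' is causative; it entails the inchoative 'the contract tore'.

(a), (d), (e)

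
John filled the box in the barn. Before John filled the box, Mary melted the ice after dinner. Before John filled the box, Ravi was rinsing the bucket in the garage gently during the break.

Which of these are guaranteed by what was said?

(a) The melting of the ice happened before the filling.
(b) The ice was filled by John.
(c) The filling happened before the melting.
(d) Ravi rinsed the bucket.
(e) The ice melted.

(a) Entailed — the narrative places the melting before the filling.
(b) Not entailed — John filled the box, not the ice; the ice belongs to the melting event.
(c) Not entailed — the narrative places the melting before the filling, not after.
(d) Entailed — 'rinse' is an activity; 'was rinsing' entails that some rinsing happened, so 'rinsed' holds.
(e) Entailed — 'Mary melted the ice' is causative; it entails the inchoative 'the ice melted'.

(a), (d), (e)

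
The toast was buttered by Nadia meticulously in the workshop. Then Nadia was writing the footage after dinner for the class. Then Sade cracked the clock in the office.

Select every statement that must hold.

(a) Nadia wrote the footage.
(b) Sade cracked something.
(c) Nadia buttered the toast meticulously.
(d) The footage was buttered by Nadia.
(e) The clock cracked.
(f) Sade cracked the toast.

(a) Not entailed — 'was writing' is progressive on an accomplishment; it does not entail the completed 'wrote'.
(b) Entailed — dropping 'in the office' and generalizing the patient leaves a sub-description the original still satisfies.
(c) Entailed — dropping 'in the workshop' leaves a sub-description the original still satisfies.
(d) Not entailed — Nadia buttered the toast, not the footage; the footage belongs to the writing event.
(e) Entailed — 'Sade cracked the clock' is causative; it entails the inchoative 'the clock cracked'.
(f) Not entailed — Sade cracked the clock, not the toast; the toast belongs to the buttering event.

(b), (c), (e)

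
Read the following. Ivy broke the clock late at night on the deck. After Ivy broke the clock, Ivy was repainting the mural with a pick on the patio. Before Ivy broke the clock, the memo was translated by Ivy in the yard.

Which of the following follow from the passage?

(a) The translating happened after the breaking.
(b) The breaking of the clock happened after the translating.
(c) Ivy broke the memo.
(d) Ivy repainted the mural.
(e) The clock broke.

(b), (e)

(a) Not entailed — the narrative places the translating before the breaking, not after.
(b) Entailed — the narrative places the translating before the breaking.
(c) Not entailed — Ivy broke the clock, not the memo; the memo belongs to the translating event.
(d) Not entailed — 'was repainting' is progressive on an accomplishment; it does not entail the completed 'repainted'.
(e) Entailed — 'Ivy broke the clock' is causative; it entails the inchoative 'the clock broke'.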